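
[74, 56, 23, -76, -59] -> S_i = Random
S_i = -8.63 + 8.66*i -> [-8.63, 0.03, 8.69, 17.35, 26.01]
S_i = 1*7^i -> [1, 7, 49, 343, 2401]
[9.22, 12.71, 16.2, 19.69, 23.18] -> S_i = 9.22 + 3.49*i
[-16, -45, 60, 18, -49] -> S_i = Random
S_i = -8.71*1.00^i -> [-8.71, -8.71, -8.71, -8.71, -8.71]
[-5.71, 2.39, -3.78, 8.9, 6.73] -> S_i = Random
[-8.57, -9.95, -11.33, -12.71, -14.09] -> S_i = -8.57 + -1.38*i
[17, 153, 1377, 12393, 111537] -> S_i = 17*9^i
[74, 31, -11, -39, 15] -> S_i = Random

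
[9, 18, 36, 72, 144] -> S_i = 9*2^i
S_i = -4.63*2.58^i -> [-4.63, -11.95, -30.82, -79.51, -205.14]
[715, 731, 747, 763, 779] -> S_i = 715 + 16*i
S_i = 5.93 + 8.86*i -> [5.93, 14.79, 23.65, 32.51, 41.37]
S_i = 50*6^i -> [50, 300, 1800, 10800, 64800]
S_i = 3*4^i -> [3, 12, 48, 192, 768]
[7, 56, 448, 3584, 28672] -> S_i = 7*8^i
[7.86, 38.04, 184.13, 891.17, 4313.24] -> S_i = 7.86*4.84^i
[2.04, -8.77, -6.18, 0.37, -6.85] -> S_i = Random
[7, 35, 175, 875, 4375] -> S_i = 7*5^i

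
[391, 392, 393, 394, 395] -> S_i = 391 + 1*i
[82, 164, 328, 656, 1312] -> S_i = 82*2^i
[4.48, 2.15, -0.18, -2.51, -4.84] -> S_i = 4.48 + -2.33*i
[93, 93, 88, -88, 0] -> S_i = Random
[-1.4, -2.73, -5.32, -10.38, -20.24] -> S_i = -1.40*1.95^i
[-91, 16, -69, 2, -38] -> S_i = Random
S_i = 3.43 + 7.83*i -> [3.43, 11.26, 19.09, 26.92, 34.75]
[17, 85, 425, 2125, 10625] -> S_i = 17*5^i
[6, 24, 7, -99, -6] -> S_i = Random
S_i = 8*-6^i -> [8, -48, 288, -1728, 10368]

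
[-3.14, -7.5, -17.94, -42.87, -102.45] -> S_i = -3.14*2.39^i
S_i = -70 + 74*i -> [-70, 4, 78, 152, 226]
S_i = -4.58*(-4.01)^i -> [-4.58, 18.37, -73.65, 295.32, -1184.25]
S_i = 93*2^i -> [93, 186, 372, 744, 1488]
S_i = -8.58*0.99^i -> [-8.58, -8.49, -8.41, -8.33, -8.24]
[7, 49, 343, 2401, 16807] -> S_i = 7*7^i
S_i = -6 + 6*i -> [-6, 0, 6, 12, 18]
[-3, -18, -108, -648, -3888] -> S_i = -3*6^i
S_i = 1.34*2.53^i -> [1.34, 3.39, 8.58, 21.7, 54.9]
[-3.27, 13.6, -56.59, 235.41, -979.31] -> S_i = -3.27*(-4.16)^i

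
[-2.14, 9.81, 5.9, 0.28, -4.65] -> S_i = Random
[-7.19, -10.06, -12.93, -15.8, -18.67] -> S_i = -7.19 + -2.87*i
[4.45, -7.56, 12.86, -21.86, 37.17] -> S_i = 4.45*(-1.70)^i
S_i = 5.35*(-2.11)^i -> [5.35, -11.29, 23.82, -50.26, 106.04]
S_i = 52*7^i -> [52, 364, 2548, 17836, 124852]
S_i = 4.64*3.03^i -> [4.64, 14.06, 42.6, 129.08, 391.1]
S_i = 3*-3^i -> [3, -9, 27, -81, 243]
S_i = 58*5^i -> [58, 290, 1450, 7250, 36250]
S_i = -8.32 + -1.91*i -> [-8.32, -10.23, -12.14, -14.05, -15.96]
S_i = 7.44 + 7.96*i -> [7.44, 15.4, 23.36, 31.32, 39.28]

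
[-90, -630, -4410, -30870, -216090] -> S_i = -90*7^i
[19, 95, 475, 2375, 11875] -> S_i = 19*5^i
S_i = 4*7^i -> [4, 28, 196, 1372, 9604]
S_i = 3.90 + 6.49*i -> [3.9, 10.39, 16.88, 23.37, 29.86]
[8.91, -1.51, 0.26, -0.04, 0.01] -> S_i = 8.91*(-0.17)^i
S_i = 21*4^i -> [21, 84, 336, 1344, 5376]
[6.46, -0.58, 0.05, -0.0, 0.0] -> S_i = 6.46*(-0.09)^i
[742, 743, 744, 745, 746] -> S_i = 742 + 1*i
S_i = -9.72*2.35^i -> [-9.72, -22.84, -53.68, -126.14, -296.44]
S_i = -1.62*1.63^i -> [-1.62, -2.64, -4.3, -7.02, -11.44]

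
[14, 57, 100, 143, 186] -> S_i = 14 + 43*i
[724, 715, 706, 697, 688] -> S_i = 724 + -9*i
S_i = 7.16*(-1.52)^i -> [7.16, -10.88, 16.54, -25.14, 38.22]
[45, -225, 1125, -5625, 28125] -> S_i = 45*-5^i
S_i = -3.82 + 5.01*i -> [-3.82, 1.19, 6.2, 11.21, 16.22]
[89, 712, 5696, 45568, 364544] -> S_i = 89*8^i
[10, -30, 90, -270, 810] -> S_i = 10*-3^i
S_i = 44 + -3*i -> [44, 41, 38, 35, 32]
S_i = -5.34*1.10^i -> [-5.34, -5.87, -6.46, -7.11, -7.82]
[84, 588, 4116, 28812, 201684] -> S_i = 84*7^i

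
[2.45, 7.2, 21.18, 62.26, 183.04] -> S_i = 2.45*2.94^i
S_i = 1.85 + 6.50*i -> [1.85, 8.35, 14.85, 21.35, 27.85]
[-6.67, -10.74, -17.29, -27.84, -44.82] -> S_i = -6.67*1.61^i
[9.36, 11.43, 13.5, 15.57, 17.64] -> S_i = 9.36 + 2.07*i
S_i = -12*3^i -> [-12, -36, -108, -324, -972]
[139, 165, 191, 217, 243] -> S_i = 139 + 26*i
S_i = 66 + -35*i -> [66, 31, -4, -39, -74]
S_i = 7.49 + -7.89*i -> [7.49, -0.4, -8.29, -16.18, -24.07]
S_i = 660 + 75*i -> [660, 735, 810, 885, 960]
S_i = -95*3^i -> [-95, -285, -855, -2565, -7695]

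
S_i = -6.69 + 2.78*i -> [-6.69, -3.91, -1.13, 1.65, 4.43]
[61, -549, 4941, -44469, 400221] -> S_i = 61*-9^i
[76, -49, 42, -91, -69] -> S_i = Random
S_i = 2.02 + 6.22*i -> [2.02, 8.24, 14.46, 20.68, 26.9]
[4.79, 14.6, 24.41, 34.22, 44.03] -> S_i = 4.79 + 9.81*i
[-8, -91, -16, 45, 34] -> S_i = Random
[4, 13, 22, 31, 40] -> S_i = 4 + 9*i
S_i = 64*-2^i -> [64, -128, 256, -512, 1024]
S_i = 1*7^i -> [1, 7, 49, 343, 2401]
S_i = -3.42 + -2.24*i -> [-3.42, -5.66, -7.9, -10.14, -12.38]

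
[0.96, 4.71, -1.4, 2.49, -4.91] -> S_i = Random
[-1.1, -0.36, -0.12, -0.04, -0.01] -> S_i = -1.10*0.33^i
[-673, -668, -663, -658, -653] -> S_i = -673 + 5*i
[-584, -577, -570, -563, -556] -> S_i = -584 + 7*i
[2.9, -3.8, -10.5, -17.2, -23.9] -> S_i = 2.90 + -6.70*i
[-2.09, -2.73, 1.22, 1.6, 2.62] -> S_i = Random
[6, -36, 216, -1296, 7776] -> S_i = 6*-6^i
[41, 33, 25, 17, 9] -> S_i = 41 + -8*i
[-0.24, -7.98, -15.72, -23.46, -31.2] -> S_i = -0.24 + -7.74*i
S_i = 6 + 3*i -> [6, 9, 12, 15, 18]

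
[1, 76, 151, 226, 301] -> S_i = 1 + 75*i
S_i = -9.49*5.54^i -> [-9.49, -52.57, -291.26, -1613.6, -8939.34]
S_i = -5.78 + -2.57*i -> [-5.78, -8.35, -10.92, -13.49, -16.06]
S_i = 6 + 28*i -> [6, 34, 62, 90, 118]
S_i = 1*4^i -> [1, 4, 16, 64, 256]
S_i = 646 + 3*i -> [646, 649, 652, 655, 658]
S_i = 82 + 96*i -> [82, 178, 274, 370, 466]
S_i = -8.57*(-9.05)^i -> [-8.57, 77.56, -701.9, 6352.24, -57487.73]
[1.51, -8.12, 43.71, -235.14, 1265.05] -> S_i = 1.51*(-5.38)^i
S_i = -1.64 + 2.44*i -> [-1.64, 0.8, 3.24, 5.68, 8.12]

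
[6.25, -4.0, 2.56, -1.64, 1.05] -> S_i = 6.25*(-0.64)^i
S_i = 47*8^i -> [47, 376, 3008, 24064, 192512]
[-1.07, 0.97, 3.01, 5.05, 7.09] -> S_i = -1.07 + 2.04*i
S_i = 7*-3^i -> [7, -21, 63, -189, 567]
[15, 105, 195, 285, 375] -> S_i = 15 + 90*i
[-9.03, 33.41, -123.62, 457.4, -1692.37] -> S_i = -9.03*(-3.70)^i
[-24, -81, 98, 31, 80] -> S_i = Random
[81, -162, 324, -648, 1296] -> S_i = 81*-2^i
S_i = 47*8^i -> [47, 376, 3008, 24064, 192512]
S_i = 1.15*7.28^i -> [1.15, 8.37, 60.95, 443.7, 3230.15]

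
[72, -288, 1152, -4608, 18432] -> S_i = 72*-4^i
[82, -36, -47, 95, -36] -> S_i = Random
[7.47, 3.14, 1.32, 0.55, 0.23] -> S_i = 7.47*0.42^i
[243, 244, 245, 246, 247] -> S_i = 243 + 1*i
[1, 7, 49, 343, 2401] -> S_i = 1*7^i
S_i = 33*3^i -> [33, 99, 297, 891, 2673]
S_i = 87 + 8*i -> [87, 95, 103, 111, 119]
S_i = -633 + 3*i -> [-633, -630, -627, -624, -621]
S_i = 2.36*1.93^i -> [2.36, 4.55, 8.79, 16.97, 32.74]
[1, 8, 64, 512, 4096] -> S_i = 1*8^i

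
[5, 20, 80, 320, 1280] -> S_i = 5*4^i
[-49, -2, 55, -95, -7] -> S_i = Random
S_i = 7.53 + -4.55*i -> [7.53, 2.98, -1.57, -6.12, -10.67]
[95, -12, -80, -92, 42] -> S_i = Random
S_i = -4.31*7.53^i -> [-4.31, -32.45, -244.38, -1840.19, -13856.62]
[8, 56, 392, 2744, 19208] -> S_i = 8*7^i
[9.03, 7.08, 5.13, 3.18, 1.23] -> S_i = 9.03 + -1.95*i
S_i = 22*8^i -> [22, 176, 1408, 11264, 90112]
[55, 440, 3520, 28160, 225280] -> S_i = 55*8^i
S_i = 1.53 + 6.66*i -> [1.53, 8.19, 14.85, 21.51, 28.17]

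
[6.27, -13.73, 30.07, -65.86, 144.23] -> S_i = 6.27*(-2.19)^i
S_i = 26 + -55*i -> [26, -29, -84, -139, -194]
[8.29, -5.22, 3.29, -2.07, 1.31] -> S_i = 8.29*(-0.63)^i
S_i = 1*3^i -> [1, 3, 9, 27, 81]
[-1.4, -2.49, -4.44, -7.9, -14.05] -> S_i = -1.40*1.78^i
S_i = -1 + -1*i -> [-1, -2, -3, -4, -5]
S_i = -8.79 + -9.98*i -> [-8.79, -18.77, -28.75, -38.73, -48.71]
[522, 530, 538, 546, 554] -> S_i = 522 + 8*i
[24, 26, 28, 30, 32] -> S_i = 24 + 2*i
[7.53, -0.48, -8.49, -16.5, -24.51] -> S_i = 7.53 + -8.01*i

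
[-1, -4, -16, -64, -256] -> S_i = -1*4^i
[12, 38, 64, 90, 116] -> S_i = 12 + 26*i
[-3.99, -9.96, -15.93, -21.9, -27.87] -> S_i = -3.99 + -5.97*i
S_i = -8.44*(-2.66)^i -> [-8.44, 22.45, -59.72, 158.85, -422.54]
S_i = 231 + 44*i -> [231, 275, 319, 363, 407]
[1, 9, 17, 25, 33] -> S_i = 1 + 8*i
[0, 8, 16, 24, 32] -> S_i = 0 + 8*i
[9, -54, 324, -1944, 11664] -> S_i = 9*-6^i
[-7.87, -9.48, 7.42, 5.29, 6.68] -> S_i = Random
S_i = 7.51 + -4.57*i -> [7.51, 2.94, -1.63, -6.2, -10.77]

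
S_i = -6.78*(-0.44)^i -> [-6.78, 2.98, -1.31, 0.58, -0.25]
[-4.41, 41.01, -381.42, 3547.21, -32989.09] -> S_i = -4.41*(-9.30)^i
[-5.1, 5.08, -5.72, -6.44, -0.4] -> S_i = Random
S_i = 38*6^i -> [38, 228, 1368, 8208, 49248]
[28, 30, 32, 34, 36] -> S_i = 28 + 2*i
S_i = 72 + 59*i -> [72, 131, 190, 249, 308]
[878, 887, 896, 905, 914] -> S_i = 878 + 9*i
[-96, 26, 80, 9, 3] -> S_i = Random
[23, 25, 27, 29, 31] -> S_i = 23 + 2*i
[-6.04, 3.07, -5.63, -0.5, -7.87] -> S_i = Random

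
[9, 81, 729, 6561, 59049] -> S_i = 9*9^i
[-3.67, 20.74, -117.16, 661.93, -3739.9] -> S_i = -3.67*(-5.65)^i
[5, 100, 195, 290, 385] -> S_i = 5 + 95*i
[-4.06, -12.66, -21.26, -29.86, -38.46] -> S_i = -4.06 + -8.60*i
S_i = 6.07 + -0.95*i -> [6.07, 5.12, 4.17, 3.22, 2.27]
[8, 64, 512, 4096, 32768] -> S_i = 8*8^i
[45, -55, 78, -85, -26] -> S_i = Random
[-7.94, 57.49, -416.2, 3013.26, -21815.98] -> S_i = -7.94*(-7.24)^i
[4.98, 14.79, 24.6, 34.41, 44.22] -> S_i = 4.98 + 9.81*i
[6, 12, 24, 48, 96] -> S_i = 6*2^i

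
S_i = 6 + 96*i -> [6, 102, 198, 294, 390]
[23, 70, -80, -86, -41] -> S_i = Random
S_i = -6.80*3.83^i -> [-6.8, -26.04, -99.75, -382.04, -1463.2]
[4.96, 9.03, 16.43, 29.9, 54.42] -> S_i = 4.96*1.82^i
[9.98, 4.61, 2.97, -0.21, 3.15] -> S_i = Random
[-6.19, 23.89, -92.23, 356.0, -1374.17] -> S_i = -6.19*(-3.86)^i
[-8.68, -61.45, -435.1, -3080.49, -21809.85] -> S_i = -8.68*7.08^i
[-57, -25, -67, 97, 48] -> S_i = Random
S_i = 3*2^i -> [3, 6, 12, 24, 48]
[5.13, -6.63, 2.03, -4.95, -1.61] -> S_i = Random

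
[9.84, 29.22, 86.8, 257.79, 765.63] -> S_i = 9.84*2.97^i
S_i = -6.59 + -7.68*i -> [-6.59, -14.27, -21.95, -29.63, -37.31]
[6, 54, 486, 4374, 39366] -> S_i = 6*9^i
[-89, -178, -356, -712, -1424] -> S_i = -89*2^i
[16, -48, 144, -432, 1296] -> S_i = 16*-3^i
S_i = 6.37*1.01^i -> [6.37, 6.43, 6.5, 6.56, 6.63]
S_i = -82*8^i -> [-82, -656, -5248, -41984, -335872]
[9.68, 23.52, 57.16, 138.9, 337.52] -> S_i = 9.68*2.43^i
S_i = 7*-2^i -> [7, -14, 28, -56, 112]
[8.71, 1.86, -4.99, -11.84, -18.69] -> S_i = 8.71 + -6.85*i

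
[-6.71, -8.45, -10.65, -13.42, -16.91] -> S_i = -6.71*1.26^i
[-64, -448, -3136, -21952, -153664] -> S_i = -64*7^i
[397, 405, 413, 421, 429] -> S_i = 397 + 8*i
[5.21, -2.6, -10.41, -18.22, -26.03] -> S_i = 5.21 + -7.81*i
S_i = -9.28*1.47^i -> [-9.28, -13.64, -20.05, -29.48, -43.33]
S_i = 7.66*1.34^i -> [7.66, 10.26, 13.75, 18.43, 24.7]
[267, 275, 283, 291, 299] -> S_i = 267 + 8*i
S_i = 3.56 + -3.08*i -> [3.56, 0.48, -2.6, -5.68, -8.76]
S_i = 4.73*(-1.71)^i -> [4.73, -8.09, 13.83, -23.65, 40.44]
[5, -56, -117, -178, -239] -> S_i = 5 + -61*i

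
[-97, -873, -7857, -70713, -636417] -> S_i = -97*9^i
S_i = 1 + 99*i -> [1, 100, 199, 298, 397]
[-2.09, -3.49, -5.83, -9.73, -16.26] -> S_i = -2.09*1.67^i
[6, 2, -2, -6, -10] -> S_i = 6 + -4*i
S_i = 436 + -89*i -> [436, 347, 258, 169, 80]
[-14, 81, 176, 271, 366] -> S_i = -14 + 95*i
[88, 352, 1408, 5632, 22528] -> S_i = 88*4^i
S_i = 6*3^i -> [6, 18, 54, 162, 486]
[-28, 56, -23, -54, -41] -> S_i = Random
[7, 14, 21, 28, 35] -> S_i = 7 + 7*i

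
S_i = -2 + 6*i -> [-2, 4, 10, 16, 22]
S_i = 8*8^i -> [8, 64, 512, 4096, 32768]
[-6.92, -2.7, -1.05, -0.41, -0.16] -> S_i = -6.92*0.39^i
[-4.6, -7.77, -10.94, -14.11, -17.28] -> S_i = -4.60 + -3.17*i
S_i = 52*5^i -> [52, 260, 1300, 6500, 32500]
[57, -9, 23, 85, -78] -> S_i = Random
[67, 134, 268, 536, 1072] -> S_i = 67*2^i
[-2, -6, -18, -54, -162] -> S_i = -2*3^i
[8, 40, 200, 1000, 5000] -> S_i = 8*5^i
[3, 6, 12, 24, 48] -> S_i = 3*2^i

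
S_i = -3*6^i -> [-3, -18, -108, -648, -3888]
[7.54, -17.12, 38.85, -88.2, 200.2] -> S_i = 7.54*(-2.27)^i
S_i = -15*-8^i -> [-15, 120, -960, 7680, -61440]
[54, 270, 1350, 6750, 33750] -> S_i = 54*5^i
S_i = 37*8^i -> [37, 296, 2368, 18944, 151552]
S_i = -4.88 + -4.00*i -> [-4.88, -8.88, -12.88, -16.88, -20.88]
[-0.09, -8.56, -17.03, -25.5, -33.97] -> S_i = -0.09 + -8.47*i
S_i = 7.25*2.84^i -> [7.25, 20.59, 58.48, 166.07, 471.64]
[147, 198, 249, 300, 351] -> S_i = 147 + 51*i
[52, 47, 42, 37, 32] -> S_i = 52 + -5*i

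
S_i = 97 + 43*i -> [97, 140, 183, 226, 269]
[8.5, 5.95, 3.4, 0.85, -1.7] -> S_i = 8.50 + -2.55*i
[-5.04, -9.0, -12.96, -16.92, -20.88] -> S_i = -5.04 + -3.96*i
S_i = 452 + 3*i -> [452, 455, 458, 461, 464]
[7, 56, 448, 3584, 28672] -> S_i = 7*8^i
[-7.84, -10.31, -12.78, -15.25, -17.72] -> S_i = -7.84 + -2.47*i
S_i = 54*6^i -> [54, 324, 1944, 11664, 69984]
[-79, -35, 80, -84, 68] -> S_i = Random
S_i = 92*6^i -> [92, 552, 3312, 19872, 119232]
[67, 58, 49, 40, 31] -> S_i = 67 + -9*i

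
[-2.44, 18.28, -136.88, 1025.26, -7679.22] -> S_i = -2.44*(-7.49)^i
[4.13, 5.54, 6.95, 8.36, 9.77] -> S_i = 4.13 + 1.41*i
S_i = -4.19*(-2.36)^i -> [-4.19, 9.89, -23.34, 55.07, -129.98]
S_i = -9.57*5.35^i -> [-9.57, -51.2, -273.92, -1465.46, -7840.2]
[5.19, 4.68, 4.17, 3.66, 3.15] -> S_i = 5.19 + -0.51*i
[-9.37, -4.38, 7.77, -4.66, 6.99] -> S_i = Random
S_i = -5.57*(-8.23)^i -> [-5.57, 45.84, -377.27, 3104.95, -25553.74]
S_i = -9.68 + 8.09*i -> [-9.68, -1.59, 6.5, 14.59, 22.68]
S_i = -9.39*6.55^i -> [-9.39, -61.5, -402.85, -2638.7, -17283.46]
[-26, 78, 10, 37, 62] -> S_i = Random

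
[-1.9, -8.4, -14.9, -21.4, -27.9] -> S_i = -1.90 + -6.50*i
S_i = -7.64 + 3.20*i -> [-7.64, -4.44, -1.24, 1.96, 5.16]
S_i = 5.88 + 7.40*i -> [5.88, 13.28, 20.68, 28.08, 35.48]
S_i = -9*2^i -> [-9, -18, -36, -72, -144]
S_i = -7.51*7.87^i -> [-7.51, -59.1, -465.15, -3660.7, -28809.71]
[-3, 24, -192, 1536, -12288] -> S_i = -3*-8^i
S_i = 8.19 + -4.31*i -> [8.19, 3.88, -0.43, -4.74, -9.05]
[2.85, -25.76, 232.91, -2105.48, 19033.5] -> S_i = 2.85*(-9.04)^i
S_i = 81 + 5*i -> [81, 86, 91, 96, 101]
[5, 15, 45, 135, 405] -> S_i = 5*3^i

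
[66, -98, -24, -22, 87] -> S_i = Random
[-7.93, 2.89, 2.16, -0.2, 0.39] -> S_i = Random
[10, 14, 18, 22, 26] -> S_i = 10 + 4*i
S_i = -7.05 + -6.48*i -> [-7.05, -13.53, -20.01, -26.49, -32.97]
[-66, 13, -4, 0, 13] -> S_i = Random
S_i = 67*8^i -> [67, 536, 4288, 34304, 274432]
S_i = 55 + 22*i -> [55, 77, 99, 121, 143]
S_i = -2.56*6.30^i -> [-2.56, -16.13, -101.61, -640.12, -4032.76]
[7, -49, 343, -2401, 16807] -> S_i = 7*-7^i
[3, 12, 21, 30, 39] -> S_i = 3 + 9*i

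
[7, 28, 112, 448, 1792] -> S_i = 7*4^i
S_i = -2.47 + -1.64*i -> [-2.47, -4.11, -5.75, -7.39, -9.03]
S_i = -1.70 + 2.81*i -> [-1.7, 1.11, 3.92, 6.73, 9.54]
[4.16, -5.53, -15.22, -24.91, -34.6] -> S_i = 4.16 + -9.69*i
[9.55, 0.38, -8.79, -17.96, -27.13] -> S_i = 9.55 + -9.17*i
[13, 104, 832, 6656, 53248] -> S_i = 13*8^i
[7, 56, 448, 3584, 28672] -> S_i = 7*8^i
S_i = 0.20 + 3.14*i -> [0.2, 3.34, 6.48, 9.62, 12.76]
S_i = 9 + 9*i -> [9, 18, 27, 36, 45]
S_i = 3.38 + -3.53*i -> [3.38, -0.15, -3.68, -7.21, -10.74]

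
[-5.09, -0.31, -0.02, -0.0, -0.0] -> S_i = -5.09*0.06^i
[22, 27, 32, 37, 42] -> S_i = 22 + 5*i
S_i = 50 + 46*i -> [50, 96, 142, 188, 234]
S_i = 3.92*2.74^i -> [3.92, 10.74, 29.43, 80.64, 220.95]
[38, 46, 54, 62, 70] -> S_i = 38 + 8*i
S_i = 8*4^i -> [8, 32, 128, 512, 2048]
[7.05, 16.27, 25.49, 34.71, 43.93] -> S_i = 7.05 + 9.22*i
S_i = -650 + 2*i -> [-650, -648, -646, -644, -642]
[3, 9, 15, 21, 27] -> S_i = 3 + 6*i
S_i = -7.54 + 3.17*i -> [-7.54, -4.37, -1.2, 1.97, 5.14]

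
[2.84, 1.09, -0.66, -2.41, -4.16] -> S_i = 2.84 + -1.75*i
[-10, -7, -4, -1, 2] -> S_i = -10 + 3*i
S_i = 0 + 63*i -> [0, 63, 126, 189, 252]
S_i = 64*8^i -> [64, 512, 4096, 32768, 262144]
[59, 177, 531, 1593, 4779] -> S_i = 59*3^i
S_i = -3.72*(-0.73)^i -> [-3.72, 2.72, -1.98, 1.45, -1.06]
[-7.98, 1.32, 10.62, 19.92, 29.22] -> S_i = -7.98 + 9.30*i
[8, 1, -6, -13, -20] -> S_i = 8 + -7*i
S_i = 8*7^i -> [8, 56, 392, 2744, 19208]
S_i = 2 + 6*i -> [2, 8, 14, 20, 26]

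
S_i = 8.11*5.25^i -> [8.11, 42.58, 223.53, 1173.54, 6161.1]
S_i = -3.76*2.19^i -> [-3.76, -8.23, -18.03, -39.49, -86.49]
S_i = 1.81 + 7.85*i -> [1.81, 9.66, 17.51, 25.36, 33.21]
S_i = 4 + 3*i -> [4, 7, 10, 13, 16]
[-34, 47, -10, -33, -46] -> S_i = Random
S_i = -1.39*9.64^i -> [-1.39, -13.4, -129.17, -1245.22, -12003.92]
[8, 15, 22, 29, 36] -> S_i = 8 + 7*i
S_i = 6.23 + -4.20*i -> [6.23, 2.03, -2.17, -6.37, -10.57]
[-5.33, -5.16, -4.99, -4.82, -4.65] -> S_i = -5.33 + 0.17*i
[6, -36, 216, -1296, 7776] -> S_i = 6*-6^i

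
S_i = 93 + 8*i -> [93, 101, 109, 117, 125]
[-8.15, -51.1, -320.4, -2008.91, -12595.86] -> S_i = -8.15*6.27^i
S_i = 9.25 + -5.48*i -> [9.25, 3.77, -1.71, -7.19, -12.67]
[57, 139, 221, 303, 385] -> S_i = 57 + 82*i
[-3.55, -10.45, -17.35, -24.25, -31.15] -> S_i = -3.55 + -6.90*i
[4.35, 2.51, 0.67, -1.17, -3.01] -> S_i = 4.35 + -1.84*i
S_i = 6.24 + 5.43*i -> [6.24, 11.67, 17.1, 22.53, 27.96]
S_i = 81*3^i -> [81, 243, 729, 2187, 6561]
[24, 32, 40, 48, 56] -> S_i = 24 + 8*i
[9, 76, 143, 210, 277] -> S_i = 9 + 67*i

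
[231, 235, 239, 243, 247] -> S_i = 231 + 4*i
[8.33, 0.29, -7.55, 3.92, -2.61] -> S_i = Random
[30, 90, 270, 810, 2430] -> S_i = 30*3^i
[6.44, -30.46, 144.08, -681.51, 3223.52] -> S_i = 6.44*(-4.73)^i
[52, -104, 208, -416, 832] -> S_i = 52*-2^i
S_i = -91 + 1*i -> [-91, -90, -89, -88, -87]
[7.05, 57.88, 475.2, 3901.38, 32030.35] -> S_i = 7.05*8.21^i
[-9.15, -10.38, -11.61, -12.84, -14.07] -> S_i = -9.15 + -1.23*i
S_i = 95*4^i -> [95, 380, 1520, 6080, 24320]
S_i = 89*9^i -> [89, 801, 7209, 64881, 583929]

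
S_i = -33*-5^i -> [-33, 165, -825, 4125, -20625]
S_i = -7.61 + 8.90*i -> [-7.61, 1.29, 10.19, 19.09, 27.99]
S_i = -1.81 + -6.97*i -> [-1.81, -8.78, -15.75, -22.72, -29.69]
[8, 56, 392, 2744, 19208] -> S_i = 8*7^i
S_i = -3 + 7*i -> [-3, 4, 11, 18, 25]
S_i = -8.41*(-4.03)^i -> [-8.41, 33.89, -136.59, 550.44, -2218.28]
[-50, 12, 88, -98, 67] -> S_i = Random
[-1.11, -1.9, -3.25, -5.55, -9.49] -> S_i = -1.11*1.71^i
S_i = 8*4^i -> [8, 32, 128, 512, 2048]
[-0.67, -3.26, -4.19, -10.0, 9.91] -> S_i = Random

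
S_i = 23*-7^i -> [23, -161, 1127, -7889, 55223]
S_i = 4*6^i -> [4, 24, 144, 864, 5184]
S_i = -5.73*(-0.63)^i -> [-5.73, 3.61, -2.27, 1.43, -0.9]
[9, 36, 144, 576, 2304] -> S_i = 9*4^i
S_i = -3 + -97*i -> [-3, -100, -197, -294, -391]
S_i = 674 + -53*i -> [674, 621, 568, 515, 462]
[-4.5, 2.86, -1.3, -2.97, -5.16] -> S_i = Random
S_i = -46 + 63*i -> [-46, 17, 80, 143, 206]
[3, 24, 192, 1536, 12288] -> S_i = 3*8^i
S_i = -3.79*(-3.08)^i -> [-3.79, 11.67, -35.95, 110.74, -341.07]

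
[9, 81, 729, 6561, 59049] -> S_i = 9*9^i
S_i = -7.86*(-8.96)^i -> [-7.86, 70.43, -631.01, 5653.88, -50658.76]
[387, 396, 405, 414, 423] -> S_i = 387 + 9*i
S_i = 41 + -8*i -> [41, 33, 25, 17, 9]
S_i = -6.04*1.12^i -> [-6.04, -6.76, -7.58, -8.49, -9.5]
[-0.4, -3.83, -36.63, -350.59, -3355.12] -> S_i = -0.40*9.57^i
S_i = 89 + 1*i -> [89, 90, 91, 92, 93]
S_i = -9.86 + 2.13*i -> [-9.86, -7.73, -5.6, -3.47, -1.34]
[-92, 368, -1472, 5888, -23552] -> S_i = -92*-4^i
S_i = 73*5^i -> [73, 365, 1825, 9125, 45625]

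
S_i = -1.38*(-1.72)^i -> [-1.38, 2.37, -4.08, 7.02, -12.08]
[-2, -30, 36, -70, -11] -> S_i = Random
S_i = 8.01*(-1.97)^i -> [8.01, -15.78, 31.09, -61.24, 120.64]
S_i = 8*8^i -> [8, 64, 512, 4096, 32768]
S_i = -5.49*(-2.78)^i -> [-5.49, 15.26, -42.43, 117.95, -327.91]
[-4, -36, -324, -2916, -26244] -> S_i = -4*9^i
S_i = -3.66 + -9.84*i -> [-3.66, -13.5, -23.34, -33.18, -43.02]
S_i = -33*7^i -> [-33, -231, -1617, -11319, -79233]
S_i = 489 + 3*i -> [489, 492, 495, 498, 501]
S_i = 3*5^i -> [3, 15, 75, 375, 1875]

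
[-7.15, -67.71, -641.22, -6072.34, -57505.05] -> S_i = -7.15*9.47^i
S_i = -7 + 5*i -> [-7, -2, 3, 8, 13]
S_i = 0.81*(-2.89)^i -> [0.81, -2.34, 6.77, -19.55, 56.5]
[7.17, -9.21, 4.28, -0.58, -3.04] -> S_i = Random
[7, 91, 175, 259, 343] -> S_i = 7 + 84*i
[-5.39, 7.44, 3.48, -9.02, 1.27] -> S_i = Random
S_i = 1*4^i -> [1, 4, 16, 64, 256]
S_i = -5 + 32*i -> [-5, 27, 59, 91, 123]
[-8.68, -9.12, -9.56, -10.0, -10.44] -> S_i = -8.68 + -0.44*i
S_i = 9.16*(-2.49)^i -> [9.16, -22.81, 56.79, -141.41, 352.12]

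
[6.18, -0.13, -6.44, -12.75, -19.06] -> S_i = 6.18 + -6.31*i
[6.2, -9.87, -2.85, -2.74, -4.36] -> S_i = Random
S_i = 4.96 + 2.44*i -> [4.96, 7.4, 9.84, 12.28, 14.72]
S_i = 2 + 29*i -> [2, 31, 60, 89, 118]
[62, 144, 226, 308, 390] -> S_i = 62 + 82*i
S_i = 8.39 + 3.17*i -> [8.39, 11.56, 14.73, 17.9, 21.07]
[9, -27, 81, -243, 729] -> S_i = 9*-3^i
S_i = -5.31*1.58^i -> [-5.31, -8.39, -13.26, -20.94, -33.09]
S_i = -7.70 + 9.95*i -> [-7.7, 2.25, 12.2, 22.15, 32.1]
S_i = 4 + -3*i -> [4, 1, -2, -5, -8]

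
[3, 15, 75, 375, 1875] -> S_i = 3*5^i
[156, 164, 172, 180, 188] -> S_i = 156 + 8*i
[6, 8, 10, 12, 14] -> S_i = 6 + 2*i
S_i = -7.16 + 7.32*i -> [-7.16, 0.16, 7.48, 14.8, 22.12]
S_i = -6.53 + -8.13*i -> [-6.53, -14.66, -22.79, -30.92, -39.05]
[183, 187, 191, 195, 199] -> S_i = 183 + 4*i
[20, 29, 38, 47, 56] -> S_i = 20 + 9*i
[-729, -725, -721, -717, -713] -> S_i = -729 + 4*i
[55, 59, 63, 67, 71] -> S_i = 55 + 4*i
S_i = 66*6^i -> [66, 396, 2376, 14256, 85536]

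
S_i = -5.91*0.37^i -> [-5.91, -2.19, -0.81, -0.3, -0.11]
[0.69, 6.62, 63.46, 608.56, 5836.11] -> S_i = 0.69*9.59^i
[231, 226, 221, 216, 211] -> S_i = 231 + -5*i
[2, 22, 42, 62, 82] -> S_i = 2 + 20*i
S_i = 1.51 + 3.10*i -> [1.51, 4.61, 7.71, 10.81, 13.91]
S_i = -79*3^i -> [-79, -237, -711, -2133, -6399]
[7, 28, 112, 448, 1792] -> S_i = 7*4^i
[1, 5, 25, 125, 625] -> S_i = 1*5^i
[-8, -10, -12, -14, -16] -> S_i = -8 + -2*i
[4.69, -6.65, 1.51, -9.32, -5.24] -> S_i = Random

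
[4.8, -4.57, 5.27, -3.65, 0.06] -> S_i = Random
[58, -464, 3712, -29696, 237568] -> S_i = 58*-8^i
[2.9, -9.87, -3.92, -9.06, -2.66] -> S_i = Random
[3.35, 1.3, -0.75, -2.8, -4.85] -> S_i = 3.35 + -2.05*i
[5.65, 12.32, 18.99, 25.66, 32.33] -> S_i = 5.65 + 6.67*i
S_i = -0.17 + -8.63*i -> [-0.17, -8.8, -17.43, -26.06, -34.69]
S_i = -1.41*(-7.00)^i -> [-1.41, 9.87, -69.09, 483.63, -3385.41]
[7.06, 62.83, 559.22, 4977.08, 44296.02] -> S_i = 7.06*8.90^i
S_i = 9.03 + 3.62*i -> [9.03, 12.65, 16.27, 19.89, 23.51]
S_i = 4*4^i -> [4, 16, 64, 256, 1024]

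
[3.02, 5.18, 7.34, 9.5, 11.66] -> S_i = 3.02 + 2.16*i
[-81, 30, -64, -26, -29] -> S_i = Random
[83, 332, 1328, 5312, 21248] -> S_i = 83*4^i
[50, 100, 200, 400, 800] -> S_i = 50*2^i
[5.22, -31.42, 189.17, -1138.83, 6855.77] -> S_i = 5.22*(-6.02)^i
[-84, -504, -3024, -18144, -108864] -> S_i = -84*6^i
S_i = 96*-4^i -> [96, -384, 1536, -6144, 24576]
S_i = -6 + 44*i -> [-6, 38, 82, 126, 170]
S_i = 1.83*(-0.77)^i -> [1.83, -1.41, 1.09, -0.84, 0.64]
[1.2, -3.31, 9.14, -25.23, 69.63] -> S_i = 1.20*(-2.76)^i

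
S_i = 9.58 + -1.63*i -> [9.58, 7.95, 6.32, 4.69, 3.06]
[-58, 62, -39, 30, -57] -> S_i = Random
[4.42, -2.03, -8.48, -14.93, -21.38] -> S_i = 4.42 + -6.45*i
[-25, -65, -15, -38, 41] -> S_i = Random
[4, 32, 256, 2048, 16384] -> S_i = 4*8^i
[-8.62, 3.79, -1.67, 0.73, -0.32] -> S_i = -8.62*(-0.44)^i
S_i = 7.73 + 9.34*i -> [7.73, 17.07, 26.41, 35.75, 45.09]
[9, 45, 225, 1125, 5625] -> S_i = 9*5^i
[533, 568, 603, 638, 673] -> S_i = 533 + 35*i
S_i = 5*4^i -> [5, 20, 80, 320, 1280]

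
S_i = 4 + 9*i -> [4, 13, 22, 31, 40]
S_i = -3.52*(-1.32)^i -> [-3.52, 4.65, -6.13, 8.1, -10.69]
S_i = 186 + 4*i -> [186, 190, 194, 198, 202]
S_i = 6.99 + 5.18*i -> [6.99, 12.17, 17.35, 22.53, 27.71]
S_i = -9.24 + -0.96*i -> [-9.24, -10.2, -11.16, -12.12, -13.08]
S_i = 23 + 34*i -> [23, 57, 91, 125, 159]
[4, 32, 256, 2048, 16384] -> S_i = 4*8^i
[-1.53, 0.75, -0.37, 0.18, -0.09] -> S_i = -1.53*(-0.49)^i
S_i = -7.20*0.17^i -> [-7.2, -1.22, -0.21, -0.04, -0.01]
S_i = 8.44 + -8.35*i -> [8.44, 0.09, -8.26, -16.61, -24.96]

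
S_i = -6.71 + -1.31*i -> [-6.71, -8.02, -9.33, -10.64, -11.95]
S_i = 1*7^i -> [1, 7, 49, 343, 2401]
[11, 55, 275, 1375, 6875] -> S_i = 11*5^i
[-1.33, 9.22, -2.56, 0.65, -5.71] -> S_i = Random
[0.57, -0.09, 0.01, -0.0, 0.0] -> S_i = 0.57*(-0.16)^i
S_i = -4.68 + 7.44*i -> [-4.68, 2.76, 10.2, 17.64, 25.08]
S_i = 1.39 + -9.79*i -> [1.39, -8.4, -18.19, -27.98, -37.77]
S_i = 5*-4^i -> [5, -20, 80, -320, 1280]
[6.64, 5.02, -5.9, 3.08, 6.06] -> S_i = Random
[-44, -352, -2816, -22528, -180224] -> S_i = -44*8^i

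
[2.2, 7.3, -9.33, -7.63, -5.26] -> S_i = Random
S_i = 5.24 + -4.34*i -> [5.24, 0.9, -3.44, -7.78, -12.12]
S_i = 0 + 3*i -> [0, 3, 6, 9, 12]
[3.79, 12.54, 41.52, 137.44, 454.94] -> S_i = 3.79*3.31^i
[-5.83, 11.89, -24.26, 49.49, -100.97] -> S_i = -5.83*(-2.04)^i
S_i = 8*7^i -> [8, 56, 392, 2744, 19208]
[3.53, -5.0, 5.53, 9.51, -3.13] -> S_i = Random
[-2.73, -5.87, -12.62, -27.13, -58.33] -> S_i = -2.73*2.15^i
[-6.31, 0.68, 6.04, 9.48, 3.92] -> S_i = Random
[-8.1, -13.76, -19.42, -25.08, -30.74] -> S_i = -8.10 + -5.66*i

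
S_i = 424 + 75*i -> [424, 499, 574, 649, 724]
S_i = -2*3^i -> [-2, -6, -18, -54, -162]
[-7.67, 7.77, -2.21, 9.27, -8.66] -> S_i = Random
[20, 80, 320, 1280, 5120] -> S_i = 20*4^i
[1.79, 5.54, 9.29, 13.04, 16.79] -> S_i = 1.79 + 3.75*i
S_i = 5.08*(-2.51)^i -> [5.08, -12.75, 32.0, -80.33, 201.63]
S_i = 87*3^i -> [87, 261, 783, 2349, 7047]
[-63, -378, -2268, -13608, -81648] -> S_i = -63*6^i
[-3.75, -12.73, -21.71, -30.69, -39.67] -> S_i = -3.75 + -8.98*i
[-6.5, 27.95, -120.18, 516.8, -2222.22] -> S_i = -6.50*(-4.30)^i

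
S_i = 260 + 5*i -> [260, 265, 270, 275, 280]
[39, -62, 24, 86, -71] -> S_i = Random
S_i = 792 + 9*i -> [792, 801, 810, 819, 828]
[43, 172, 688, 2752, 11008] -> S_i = 43*4^i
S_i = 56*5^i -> [56, 280, 1400, 7000, 35000]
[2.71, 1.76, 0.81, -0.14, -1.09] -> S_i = 2.71 + -0.95*i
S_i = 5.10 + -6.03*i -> [5.1, -0.93, -6.96, -12.99, -19.02]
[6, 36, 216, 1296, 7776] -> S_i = 6*6^i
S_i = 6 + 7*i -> [6, 13, 20, 27, 34]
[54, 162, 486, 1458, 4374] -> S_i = 54*3^i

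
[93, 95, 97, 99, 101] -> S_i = 93 + 2*i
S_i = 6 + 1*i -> [6, 7, 8, 9, 10]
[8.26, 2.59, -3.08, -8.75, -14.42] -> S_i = 8.26 + -5.67*i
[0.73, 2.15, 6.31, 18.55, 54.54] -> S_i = 0.73*2.94^i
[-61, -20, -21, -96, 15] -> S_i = Random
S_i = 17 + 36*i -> [17, 53, 89, 125, 161]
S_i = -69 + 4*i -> [-69, -65, -61, -57, -53]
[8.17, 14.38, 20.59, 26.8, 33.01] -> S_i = 8.17 + 6.21*i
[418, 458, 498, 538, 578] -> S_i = 418 + 40*i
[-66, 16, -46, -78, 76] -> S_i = Random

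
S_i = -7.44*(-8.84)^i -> [-7.44, 65.77, -581.4, 5139.6, -45434.11]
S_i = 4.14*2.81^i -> [4.14, 11.63, 32.69, 91.86, 258.12]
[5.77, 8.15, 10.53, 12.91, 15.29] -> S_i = 5.77 + 2.38*i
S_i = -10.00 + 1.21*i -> [-10.0, -8.79, -7.58, -6.37, -5.16]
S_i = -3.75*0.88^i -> [-3.75, -3.3, -2.9, -2.56, -2.25]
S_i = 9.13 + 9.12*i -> [9.13, 18.25, 27.37, 36.49, 45.61]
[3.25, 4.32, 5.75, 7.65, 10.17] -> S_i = 3.25*1.33^i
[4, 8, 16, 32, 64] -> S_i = 4*2^i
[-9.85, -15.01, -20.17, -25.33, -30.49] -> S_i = -9.85 + -5.16*i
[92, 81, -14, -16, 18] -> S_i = Random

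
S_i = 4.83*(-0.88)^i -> [4.83, -4.25, 3.74, -3.29, 2.9]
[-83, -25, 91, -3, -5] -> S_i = Random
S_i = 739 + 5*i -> [739, 744, 749, 754, 759]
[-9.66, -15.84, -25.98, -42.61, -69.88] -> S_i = -9.66*1.64^i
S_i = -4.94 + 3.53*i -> [-4.94, -1.41, 2.12, 5.65, 9.18]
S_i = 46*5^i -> [46, 230, 1150, 5750, 28750]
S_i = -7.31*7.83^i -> [-7.31, -57.24, -448.17, -3509.16, -27476.69]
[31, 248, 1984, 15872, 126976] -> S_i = 31*8^i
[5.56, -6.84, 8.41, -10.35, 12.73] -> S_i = 5.56*(-1.23)^i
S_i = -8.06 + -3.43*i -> [-8.06, -11.49, -14.92, -18.35, -21.78]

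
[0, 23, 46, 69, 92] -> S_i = 0 + 23*i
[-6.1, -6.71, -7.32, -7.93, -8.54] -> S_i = -6.10 + -0.61*i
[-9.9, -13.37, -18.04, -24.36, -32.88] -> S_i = -9.90*1.35^i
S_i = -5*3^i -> [-5, -15, -45, -135, -405]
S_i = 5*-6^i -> [5, -30, 180, -1080, 6480]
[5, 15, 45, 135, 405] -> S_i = 5*3^i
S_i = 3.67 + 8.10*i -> [3.67, 11.77, 19.87, 27.97, 36.07]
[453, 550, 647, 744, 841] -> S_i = 453 + 97*i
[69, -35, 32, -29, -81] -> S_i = Random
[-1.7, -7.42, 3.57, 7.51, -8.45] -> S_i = Random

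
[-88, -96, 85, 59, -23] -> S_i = Random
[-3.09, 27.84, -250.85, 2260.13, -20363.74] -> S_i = -3.09*(-9.01)^i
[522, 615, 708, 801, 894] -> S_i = 522 + 93*i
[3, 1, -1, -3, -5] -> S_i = 3 + -2*i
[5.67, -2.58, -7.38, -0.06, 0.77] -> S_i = Random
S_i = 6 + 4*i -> [6, 10, 14, 18, 22]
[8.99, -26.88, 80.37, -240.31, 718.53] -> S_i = 8.99*(-2.99)^i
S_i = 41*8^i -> [41, 328, 2624, 20992, 167936]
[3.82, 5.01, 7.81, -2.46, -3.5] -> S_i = Random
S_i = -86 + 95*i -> [-86, 9, 104, 199, 294]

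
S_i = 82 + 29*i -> [82, 111, 140, 169, 198]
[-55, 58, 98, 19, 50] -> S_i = Random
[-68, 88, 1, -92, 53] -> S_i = Random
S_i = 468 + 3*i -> [468, 471, 474, 477, 480]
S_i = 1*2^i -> [1, 2, 4, 8, 16]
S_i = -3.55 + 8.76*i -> [-3.55, 5.21, 13.97, 22.73, 31.49]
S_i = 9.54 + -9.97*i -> [9.54, -0.43, -10.4, -20.37, -30.34]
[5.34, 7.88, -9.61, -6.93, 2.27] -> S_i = Random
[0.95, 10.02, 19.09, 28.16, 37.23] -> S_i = 0.95 + 9.07*i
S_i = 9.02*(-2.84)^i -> [9.02, -25.62, 72.75, -206.61, 586.79]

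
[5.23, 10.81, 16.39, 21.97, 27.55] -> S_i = 5.23 + 5.58*i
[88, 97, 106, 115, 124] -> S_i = 88 + 9*i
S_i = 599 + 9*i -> [599, 608, 617, 626, 635]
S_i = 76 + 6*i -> [76, 82, 88, 94, 100]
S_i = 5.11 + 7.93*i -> [5.11, 13.04, 20.97, 28.9, 36.83]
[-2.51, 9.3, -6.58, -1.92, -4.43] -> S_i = Random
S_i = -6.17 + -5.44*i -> [-6.17, -11.61, -17.05, -22.49, -27.93]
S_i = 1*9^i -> [1, 9, 81, 729, 6561]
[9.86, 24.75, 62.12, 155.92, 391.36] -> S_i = 9.86*2.51^i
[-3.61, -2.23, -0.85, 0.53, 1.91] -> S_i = -3.61 + 1.38*i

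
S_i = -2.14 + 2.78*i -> [-2.14, 0.64, 3.42, 6.2, 8.98]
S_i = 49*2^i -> [49, 98, 196, 392, 784]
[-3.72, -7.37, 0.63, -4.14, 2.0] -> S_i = Random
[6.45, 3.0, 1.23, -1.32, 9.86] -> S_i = Random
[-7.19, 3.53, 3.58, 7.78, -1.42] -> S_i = Random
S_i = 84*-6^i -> [84, -504, 3024, -18144, 108864]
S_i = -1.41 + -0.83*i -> [-1.41, -2.24, -3.07, -3.9, -4.73]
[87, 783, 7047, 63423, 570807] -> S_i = 87*9^i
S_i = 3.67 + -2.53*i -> [3.67, 1.14, -1.39, -3.92, -6.45]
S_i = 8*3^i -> [8, 24, 72, 216, 648]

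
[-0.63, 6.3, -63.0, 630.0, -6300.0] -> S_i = -0.63*(-10.00)^i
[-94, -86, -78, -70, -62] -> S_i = -94 + 8*i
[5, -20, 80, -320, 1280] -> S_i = 5*-4^i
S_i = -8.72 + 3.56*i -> [-8.72, -5.16, -1.6, 1.96, 5.52]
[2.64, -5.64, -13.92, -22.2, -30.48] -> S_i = 2.64 + -8.28*i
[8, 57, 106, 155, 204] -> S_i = 8 + 49*i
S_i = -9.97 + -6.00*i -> [-9.97, -15.97, -21.97, -27.97, -33.97]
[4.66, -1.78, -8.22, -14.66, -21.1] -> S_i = 4.66 + -6.44*i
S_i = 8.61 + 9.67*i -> [8.61, 18.28, 27.95, 37.62, 47.29]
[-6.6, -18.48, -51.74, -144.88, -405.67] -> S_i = -6.60*2.80^i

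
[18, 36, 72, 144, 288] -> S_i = 18*2^i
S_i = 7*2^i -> [7, 14, 28, 56, 112]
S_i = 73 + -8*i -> [73, 65, 57, 49, 41]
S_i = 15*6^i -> [15, 90, 540, 3240, 19440]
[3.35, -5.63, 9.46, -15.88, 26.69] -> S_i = 3.35*(-1.68)^i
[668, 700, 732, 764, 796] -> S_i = 668 + 32*i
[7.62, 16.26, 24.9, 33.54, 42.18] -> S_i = 7.62 + 8.64*i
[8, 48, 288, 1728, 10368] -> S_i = 8*6^i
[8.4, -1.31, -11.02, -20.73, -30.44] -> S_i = 8.40 + -9.71*i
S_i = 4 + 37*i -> [4, 41, 78, 115, 152]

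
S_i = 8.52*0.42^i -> [8.52, 3.58, 1.5, 0.63, 0.27]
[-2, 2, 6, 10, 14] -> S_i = -2 + 4*i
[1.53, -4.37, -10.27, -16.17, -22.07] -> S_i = 1.53 + -5.90*i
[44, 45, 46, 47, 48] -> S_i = 44 + 1*i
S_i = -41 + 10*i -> [-41, -31, -21, -11, -1]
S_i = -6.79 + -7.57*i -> [-6.79, -14.36, -21.93, -29.5, -37.07]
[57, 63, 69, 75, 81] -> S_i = 57 + 6*i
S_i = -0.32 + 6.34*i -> [-0.32, 6.02, 12.36, 18.7, 25.04]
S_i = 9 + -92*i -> [9, -83, -175, -267, -359]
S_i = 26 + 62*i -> [26, 88, 150, 212, 274]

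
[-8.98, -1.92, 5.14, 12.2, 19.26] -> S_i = -8.98 + 7.06*i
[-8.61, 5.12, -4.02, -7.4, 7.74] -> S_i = Random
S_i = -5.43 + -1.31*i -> [-5.43, -6.74, -8.05, -9.36, -10.67]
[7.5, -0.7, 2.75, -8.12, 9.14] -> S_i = Random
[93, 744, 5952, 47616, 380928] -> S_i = 93*8^i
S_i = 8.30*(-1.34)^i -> [8.3, -11.12, 14.9, -19.97, 26.76]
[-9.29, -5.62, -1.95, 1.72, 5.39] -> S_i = -9.29 + 3.67*i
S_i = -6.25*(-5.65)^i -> [-6.25, 35.31, -199.52, 1127.26, -6369.04]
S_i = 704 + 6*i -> [704, 710, 716, 722, 728]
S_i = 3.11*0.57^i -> [3.11, 1.77, 1.01, 0.58, 0.33]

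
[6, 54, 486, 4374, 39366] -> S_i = 6*9^i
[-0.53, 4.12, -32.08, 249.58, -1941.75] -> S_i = -0.53*(-7.78)^i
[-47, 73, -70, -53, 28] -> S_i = Random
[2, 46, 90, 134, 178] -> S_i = 2 + 44*i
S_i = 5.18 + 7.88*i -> [5.18, 13.06, 20.94, 28.82, 36.7]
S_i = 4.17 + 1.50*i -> [4.17, 5.67, 7.17, 8.67, 10.17]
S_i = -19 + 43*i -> [-19, 24, 67, 110, 153]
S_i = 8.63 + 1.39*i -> [8.63, 10.02, 11.41, 12.8, 14.19]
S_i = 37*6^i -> [37, 222, 1332, 7992, 47952]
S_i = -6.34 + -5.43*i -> [-6.34, -11.77, -17.2, -22.63, -28.06]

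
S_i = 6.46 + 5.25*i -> [6.46, 11.71, 16.96, 22.21, 27.46]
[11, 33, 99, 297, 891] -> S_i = 11*3^i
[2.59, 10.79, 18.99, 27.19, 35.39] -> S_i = 2.59 + 8.20*i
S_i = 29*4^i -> [29, 116, 464, 1856, 7424]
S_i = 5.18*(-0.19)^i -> [5.18, -0.98, 0.19, -0.04, 0.01]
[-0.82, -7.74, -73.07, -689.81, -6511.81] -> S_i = -0.82*9.44^i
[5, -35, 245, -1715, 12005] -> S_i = 5*-7^i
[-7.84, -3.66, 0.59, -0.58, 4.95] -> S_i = Random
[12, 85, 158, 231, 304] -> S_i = 12 + 73*i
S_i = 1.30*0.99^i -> [1.3, 1.29, 1.27, 1.26, 1.25]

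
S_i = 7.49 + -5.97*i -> [7.49, 1.52, -4.45, -10.42, -16.39]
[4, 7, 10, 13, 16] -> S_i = 4 + 3*i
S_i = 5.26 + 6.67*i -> [5.26, 11.93, 18.6, 25.27, 31.94]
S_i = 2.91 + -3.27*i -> [2.91, -0.36, -3.63, -6.9, -10.17]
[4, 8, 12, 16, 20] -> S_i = 4 + 4*i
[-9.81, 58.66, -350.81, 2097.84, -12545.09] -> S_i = -9.81*(-5.98)^i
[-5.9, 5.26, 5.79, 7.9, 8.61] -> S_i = Random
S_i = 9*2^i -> [9, 18, 36, 72, 144]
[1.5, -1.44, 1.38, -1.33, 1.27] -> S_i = 1.50*(-0.96)^i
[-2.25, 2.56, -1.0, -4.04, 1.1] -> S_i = Random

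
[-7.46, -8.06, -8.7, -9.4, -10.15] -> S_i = -7.46*1.08^i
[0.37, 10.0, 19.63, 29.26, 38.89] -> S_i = 0.37 + 9.63*i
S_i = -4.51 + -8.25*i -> [-4.51, -12.76, -21.01, -29.26, -37.51]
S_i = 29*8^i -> [29, 232, 1856, 14848, 118784]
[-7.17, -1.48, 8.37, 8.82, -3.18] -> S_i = Random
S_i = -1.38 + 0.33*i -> [-1.38, -1.05, -0.72, -0.39, -0.06]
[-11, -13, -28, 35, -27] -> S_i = Random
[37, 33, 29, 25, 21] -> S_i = 37 + -4*i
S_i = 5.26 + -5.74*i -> [5.26, -0.48, -6.22, -11.96, -17.7]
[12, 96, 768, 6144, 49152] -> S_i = 12*8^i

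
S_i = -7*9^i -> [-7, -63, -567, -5103, -45927]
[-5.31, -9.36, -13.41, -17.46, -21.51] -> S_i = -5.31 + -4.05*i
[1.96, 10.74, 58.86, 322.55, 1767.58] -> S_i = 1.96*5.48^i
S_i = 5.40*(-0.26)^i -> [5.4, -1.4, 0.37, -0.09, 0.02]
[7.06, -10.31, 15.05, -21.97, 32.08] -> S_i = 7.06*(-1.46)^i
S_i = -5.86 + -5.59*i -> [-5.86, -11.45, -17.04, -22.63, -28.22]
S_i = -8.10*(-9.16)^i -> [-8.1, 74.2, -679.64, 6225.46, -57025.21]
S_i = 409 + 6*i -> [409, 415, 421, 427, 433]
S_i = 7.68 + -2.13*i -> [7.68, 5.55, 3.42, 1.29, -0.84]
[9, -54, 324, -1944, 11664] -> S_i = 9*-6^i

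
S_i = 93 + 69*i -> [93, 162, 231, 300, 369]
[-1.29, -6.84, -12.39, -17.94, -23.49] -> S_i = -1.29 + -5.55*i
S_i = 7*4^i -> [7, 28, 112, 448, 1792]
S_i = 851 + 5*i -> [851, 856, 861, 866, 871]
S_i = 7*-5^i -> [7, -35, 175, -875, 4375]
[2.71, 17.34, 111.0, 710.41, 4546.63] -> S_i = 2.71*6.40^i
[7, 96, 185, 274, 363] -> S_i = 7 + 89*i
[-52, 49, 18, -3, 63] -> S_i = Random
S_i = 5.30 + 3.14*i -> [5.3, 8.44, 11.58, 14.72, 17.86]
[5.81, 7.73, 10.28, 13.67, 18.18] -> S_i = 5.81*1.33^i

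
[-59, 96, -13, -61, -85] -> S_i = Random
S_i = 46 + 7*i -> [46, 53, 60, 67, 74]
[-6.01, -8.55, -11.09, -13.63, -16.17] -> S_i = -6.01 + -2.54*i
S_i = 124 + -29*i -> [124, 95, 66, 37, 8]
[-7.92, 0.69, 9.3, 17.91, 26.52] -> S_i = -7.92 + 8.61*i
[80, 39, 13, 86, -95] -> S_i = Random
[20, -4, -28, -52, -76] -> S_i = 20 + -24*i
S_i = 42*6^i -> [42, 252, 1512, 9072, 54432]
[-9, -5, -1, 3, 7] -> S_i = -9 + 4*i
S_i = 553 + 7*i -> [553, 560, 567, 574, 581]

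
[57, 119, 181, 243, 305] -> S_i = 57 + 62*i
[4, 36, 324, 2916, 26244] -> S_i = 4*9^i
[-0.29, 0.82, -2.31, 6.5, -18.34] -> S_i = -0.29*(-2.82)^i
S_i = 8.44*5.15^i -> [8.44, 43.47, 223.85, 1152.83, 5937.06]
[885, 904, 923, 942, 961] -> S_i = 885 + 19*i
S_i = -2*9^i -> [-2, -18, -162, -1458, -13122]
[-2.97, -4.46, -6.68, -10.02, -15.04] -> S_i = -2.97*1.50^i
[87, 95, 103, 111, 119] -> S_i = 87 + 8*i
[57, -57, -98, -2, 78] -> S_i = Random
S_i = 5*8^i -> [5, 40, 320, 2560, 20480]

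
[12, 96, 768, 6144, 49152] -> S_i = 12*8^i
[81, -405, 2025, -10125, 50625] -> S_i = 81*-5^i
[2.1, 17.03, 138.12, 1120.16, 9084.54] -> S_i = 2.10*8.11^i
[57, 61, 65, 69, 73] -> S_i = 57 + 4*i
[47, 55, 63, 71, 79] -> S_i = 47 + 8*i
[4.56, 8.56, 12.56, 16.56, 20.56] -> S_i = 4.56 + 4.00*i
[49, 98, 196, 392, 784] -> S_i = 49*2^i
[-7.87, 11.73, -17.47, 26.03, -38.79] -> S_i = -7.87*(-1.49)^i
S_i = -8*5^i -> [-8, -40, -200, -1000, -5000]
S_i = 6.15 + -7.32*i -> [6.15, -1.17, -8.49, -15.81, -23.13]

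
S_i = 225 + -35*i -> [225, 190, 155, 120, 85]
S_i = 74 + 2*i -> [74, 76, 78, 80, 82]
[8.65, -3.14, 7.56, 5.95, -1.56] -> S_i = Random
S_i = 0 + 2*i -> [0, 2, 4, 6, 8]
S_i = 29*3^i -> [29, 87, 261, 783, 2349]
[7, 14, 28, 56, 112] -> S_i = 7*2^i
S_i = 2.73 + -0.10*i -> [2.73, 2.63, 2.53, 2.43, 2.33]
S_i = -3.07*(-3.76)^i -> [-3.07, 11.54, -43.4, 163.19, -613.61]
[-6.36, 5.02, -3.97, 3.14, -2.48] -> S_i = -6.36*(-0.79)^i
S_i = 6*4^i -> [6, 24, 96, 384, 1536]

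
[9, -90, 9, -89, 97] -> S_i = Random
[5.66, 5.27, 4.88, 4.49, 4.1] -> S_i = 5.66 + -0.39*i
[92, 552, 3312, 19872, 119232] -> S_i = 92*6^i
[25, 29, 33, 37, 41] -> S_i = 25 + 4*i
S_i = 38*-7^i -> [38, -266, 1862, -13034, 91238]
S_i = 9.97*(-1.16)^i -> [9.97, -11.57, 13.42, -15.56, 18.05]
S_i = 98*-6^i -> [98, -588, 3528, -21168, 127008]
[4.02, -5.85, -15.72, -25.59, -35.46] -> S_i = 4.02 + -9.87*i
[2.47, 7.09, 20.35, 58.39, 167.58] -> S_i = 2.47*2.87^i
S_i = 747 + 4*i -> [747, 751, 755, 759, 763]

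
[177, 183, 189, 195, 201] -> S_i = 177 + 6*i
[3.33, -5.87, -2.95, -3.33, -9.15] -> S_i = Random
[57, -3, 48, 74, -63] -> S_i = Random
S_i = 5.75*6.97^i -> [5.75, 40.08, 279.34, 1947.0, 13570.6]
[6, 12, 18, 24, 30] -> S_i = 6 + 6*i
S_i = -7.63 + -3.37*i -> [-7.63, -11.0, -14.37, -17.74, -21.11]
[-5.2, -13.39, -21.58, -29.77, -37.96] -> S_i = -5.20 + -8.19*i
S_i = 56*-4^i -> [56, -224, 896, -3584, 14336]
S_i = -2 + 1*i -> [-2, -1, 0, 1, 2]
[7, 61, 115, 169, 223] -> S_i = 7 + 54*i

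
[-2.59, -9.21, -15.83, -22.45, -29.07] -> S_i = -2.59 + -6.62*i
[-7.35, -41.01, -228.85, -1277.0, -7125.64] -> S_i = -7.35*5.58^i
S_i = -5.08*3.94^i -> [-5.08, -20.02, -78.86, -310.71, -1224.19]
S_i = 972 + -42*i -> [972, 930, 888, 846, 804]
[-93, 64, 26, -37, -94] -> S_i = Random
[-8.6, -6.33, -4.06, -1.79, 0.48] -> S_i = -8.60 + 2.27*i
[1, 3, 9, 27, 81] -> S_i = 1*3^i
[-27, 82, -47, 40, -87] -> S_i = Random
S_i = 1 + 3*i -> [1, 4, 7, 10, 13]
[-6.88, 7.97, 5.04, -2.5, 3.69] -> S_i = Random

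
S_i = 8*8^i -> [8, 64, 512, 4096, 32768]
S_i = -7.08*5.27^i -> [-7.08, -37.31, -196.63, -1036.25, -5461.04]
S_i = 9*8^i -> [9, 72, 576, 4608, 36864]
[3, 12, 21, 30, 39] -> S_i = 3 + 9*i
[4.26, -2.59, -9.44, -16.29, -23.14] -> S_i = 4.26 + -6.85*i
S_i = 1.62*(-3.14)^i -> [1.62, -5.09, 15.97, -50.15, 157.48]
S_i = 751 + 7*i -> [751, 758, 765, 772, 779]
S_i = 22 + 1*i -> [22, 23, 24, 25, 26]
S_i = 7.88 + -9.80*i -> [7.88, -1.92, -11.72, -21.52, -31.32]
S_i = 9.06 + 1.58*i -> [9.06, 10.64, 12.22, 13.8, 15.38]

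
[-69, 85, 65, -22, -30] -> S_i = Random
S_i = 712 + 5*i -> [712, 717, 722, 727, 732]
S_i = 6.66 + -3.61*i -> [6.66, 3.05, -0.56, -4.17, -7.78]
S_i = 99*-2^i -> [99, -198, 396, -792, 1584]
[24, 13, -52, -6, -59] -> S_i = Random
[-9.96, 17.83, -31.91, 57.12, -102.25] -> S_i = -9.96*(-1.79)^i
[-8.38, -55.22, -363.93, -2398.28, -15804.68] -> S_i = -8.38*6.59^i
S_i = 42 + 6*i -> [42, 48, 54, 60, 66]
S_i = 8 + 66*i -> [8, 74, 140, 206, 272]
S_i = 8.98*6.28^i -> [8.98, 56.39, 354.16, 2224.1, 13967.38]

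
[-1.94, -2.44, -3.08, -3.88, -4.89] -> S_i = -1.94*1.26^i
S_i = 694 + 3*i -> [694, 697, 700, 703, 706]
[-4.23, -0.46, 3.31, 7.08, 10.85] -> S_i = -4.23 + 3.77*i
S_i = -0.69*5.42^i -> [-0.69, -3.74, -20.27, -109.86, -595.45]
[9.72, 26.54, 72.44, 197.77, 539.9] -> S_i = 9.72*2.73^i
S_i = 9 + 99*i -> [9, 108, 207, 306, 405]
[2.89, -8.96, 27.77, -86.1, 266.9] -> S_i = 2.89*(-3.10)^i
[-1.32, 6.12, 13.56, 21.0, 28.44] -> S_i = -1.32 + 7.44*i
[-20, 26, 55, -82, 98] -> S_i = Random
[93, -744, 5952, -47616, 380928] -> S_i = 93*-8^i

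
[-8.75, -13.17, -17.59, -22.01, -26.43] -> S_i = -8.75 + -4.42*i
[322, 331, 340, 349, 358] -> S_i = 322 + 9*i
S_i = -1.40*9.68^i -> [-1.4, -13.55, -131.18, -1269.85, -12292.2]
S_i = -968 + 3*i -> [-968, -965, -962, -959, -956]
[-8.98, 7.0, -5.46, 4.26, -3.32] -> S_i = -8.98*(-0.78)^i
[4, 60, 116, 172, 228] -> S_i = 4 + 56*i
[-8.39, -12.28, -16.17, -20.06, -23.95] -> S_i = -8.39 + -3.89*i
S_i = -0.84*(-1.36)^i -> [-0.84, 1.14, -1.55, 2.11, -2.87]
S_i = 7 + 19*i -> [7, 26, 45, 64, 83]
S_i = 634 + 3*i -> [634, 637, 640, 643, 646]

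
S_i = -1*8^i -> [-1, -8, -64, -512, -4096]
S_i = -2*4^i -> [-2, -8, -32, -128, -512]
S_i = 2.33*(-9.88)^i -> [2.33, -23.02, 227.44, -2247.12, 22201.57]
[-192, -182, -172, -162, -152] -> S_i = -192 + 10*i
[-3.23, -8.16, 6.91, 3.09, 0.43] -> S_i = Random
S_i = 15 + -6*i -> [15, 9, 3, -3, -9]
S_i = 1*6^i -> [1, 6, 36, 216, 1296]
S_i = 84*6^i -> [84, 504, 3024, 18144, 108864]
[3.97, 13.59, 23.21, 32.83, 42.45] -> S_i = 3.97 + 9.62*i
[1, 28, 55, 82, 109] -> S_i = 1 + 27*i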